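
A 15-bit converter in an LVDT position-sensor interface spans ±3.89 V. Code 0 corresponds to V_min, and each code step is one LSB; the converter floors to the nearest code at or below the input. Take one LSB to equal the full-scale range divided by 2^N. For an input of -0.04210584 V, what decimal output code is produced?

16206

Range = 3.89 − (-3.89) = 7.78 V. LSB = 7.78 V / 2^15 ≈ 237.4 µV.
code = ⌊(V_in − V_min)/LSB⌋ = ⌊(V_in − V_min) × 2^15 / range⌋
     = ⌊(-0.04210584 − (-3.89)) × 32768 / 7.78⌋ = ⌊3.84789416 × 32768/7.78⌋
     = ⌊16206.658⌋ = 16206.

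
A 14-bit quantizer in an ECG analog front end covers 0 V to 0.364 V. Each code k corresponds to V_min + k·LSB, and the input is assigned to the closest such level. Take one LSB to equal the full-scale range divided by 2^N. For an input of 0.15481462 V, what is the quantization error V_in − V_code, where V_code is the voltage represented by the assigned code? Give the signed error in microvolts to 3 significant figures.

Range is 0.364 V. LSB = 0.364 V / 2^14 ≈ 22.22 µV.
Position in LSBs: (0.15481462 − (0)) × 16384/0.364 = 6968.3592; rounding gives k = 6968.
V_code = V_min + k × range/2^14 = 0 + 6968 × 0.364/16384 = 0.15480664063 V.
Error = V_in − V_code = 0.15481462 − (0.15480664063) = +7.98 µV.

+7.98 µV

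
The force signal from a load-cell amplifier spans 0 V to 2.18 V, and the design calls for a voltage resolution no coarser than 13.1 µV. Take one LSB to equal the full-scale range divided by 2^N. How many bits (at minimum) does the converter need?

Full-scale range = 2.18 V.
2.18 V / 13.1 µV = 166400. Since 2^17 = 131072 and 2^18 = 262144, N = 18.

18 bits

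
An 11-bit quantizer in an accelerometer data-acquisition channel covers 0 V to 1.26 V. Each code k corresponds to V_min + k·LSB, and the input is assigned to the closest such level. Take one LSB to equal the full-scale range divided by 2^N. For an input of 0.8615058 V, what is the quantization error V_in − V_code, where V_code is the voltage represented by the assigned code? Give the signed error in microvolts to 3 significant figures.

+178 µV

Full-scale range = 1.26 V. LSB = 1.26 V / 2^11 ≈ 0.6152 mV.
(V_in − V_min)/LSB = (0.8615058 − (0)) × 2048/1.26 = 1400.2888 → nearest code k = 1400.
V_code = V_min + k × range/2^11 = 0 + 1400 × 1.26/2048 = 0.8613281250 V.
e = 0.8615058 − (0.8613281250) = +178 µV.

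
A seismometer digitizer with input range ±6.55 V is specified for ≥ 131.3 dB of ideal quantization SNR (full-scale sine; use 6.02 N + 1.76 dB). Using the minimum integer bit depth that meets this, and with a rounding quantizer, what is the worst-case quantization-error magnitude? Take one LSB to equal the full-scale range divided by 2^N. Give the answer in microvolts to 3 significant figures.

Range = 6.55 − (-6.55) = 13.1 V.
Required N = ⌈(131.3 − 1.76)/6.02⌉ = ⌈21.518⌉ = 22.
LSB = 13.1 V / 2^22 = 3.1233 µV.
Half an LSB is 1.56 µV.

1.56 µV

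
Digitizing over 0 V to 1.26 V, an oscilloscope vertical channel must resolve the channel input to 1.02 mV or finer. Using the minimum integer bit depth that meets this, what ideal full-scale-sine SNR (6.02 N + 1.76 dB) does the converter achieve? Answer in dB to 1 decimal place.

Span = 1.26 V.
Required number of levels: 1.26/1.02 mV = 1235.3; smallest N with 2^N ≥ that is 11.
SNR = 6.02 × 11 + 1.76 = 67.98 dB.

68.0 dB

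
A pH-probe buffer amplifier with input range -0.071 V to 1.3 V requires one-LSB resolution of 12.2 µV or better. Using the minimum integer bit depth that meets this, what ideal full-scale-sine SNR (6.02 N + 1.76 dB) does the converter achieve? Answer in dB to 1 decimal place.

The full-scale span is 1.3 − (-0.071) = 1.371 V.
Required number of levels: 1.371/12.2 µV = 112380; smallest N with 2^N ≥ that is 17.
Ideal SNR at N = 17: 6.02·17 + 1.76 = 104.1 dB.

104.1 dB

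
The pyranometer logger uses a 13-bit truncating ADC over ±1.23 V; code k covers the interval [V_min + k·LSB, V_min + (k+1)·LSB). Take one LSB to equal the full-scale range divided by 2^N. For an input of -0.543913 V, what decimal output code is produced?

2284

The full-scale span is 1.23 − (-1.23) = 2.46 V. LSB = 2.46 V / 2^13 ≈ 300.3 µV.
(V_in − V_min) × 2^13/range = (-0.543913 − (-1.23)) × 8192/2.46 = 2284.725.
Floor → code = 2284.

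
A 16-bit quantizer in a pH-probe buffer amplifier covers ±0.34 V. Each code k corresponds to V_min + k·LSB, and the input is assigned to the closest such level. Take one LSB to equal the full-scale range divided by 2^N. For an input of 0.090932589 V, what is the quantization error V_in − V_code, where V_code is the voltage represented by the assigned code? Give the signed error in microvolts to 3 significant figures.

Range = 0.34 − (-0.34) = 0.68 V. LSB = 0.68 V / 2^16 ≈ 10.38 µV.
(V_in − V_min)/LSB = (0.090932589 − (-0.34)) × 65536/0.68 = 41531.7620 → nearest code k = 41532.
V_code = -0.34 + (41532/65536) × 0.68 = 0.090935058594 V.
e = 0.090932589 − (0.090935058594) = −2.47 µV.

−2.47 µV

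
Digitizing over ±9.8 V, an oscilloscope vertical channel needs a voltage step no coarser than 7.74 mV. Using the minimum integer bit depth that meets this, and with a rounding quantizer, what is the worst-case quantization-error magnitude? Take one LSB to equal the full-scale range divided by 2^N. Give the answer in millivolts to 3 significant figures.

2.39 mV

Range = 9.8 − (-9.8) = 19.6 V.
Levels needed ≥ 19.6/7.74 mV = 2532. 2^12 = 4096 suffices, so N_min = 12.
Step size = 19.6/4096 V = 4.7852 mV.
|e|_max = LSB/2 = 2.39 mV.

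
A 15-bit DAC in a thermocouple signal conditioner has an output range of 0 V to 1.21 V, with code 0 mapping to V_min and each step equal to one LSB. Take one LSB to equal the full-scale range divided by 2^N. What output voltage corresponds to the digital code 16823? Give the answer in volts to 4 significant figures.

0.6212 V

Span = 1.21 V. LSB = 1.21 V / 2^15.
V_out = 0 + 16823 × (1.21/32768) V
      = 0 V + 0.621211 V = 0.621211 V.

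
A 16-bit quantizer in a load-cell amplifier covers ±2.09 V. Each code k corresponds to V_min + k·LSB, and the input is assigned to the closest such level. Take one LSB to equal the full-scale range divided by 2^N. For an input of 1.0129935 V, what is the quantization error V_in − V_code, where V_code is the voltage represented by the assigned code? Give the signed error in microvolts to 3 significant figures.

Span: 2.09 V − (-2.09 V) = 4.18 V. LSB = 4.18 V / 2^16 ≈ 63.78 µV.
Position in LSBs: (1.0129935 − (-2.09)) × 65536/4.18 = 48650.1871; rounding gives k = 48650.
V_code = V_min + k × range/2^16 = -2.09 + 48650 × 4.18/65536 = 1.0129815674 V.
Error = V_in − V_code = 1.0129935 − (1.0129815674) = +11.9 µV.

+11.9 µV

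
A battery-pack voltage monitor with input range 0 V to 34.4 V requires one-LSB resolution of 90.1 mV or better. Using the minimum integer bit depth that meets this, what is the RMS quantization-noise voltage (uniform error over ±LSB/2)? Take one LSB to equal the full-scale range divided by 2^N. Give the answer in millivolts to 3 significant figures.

Range is 34.4 V.
Levels needed ≥ 34.4/90.1 mV = 381.8. 2^9 = 512 suffices, so N_min = 9.
LSB = 34.4 V ÷ 2^9 = 34.4/512 V = 67.188 mV.
RMS noise = LSB/√12 = 19.4 mV.

19.4 mV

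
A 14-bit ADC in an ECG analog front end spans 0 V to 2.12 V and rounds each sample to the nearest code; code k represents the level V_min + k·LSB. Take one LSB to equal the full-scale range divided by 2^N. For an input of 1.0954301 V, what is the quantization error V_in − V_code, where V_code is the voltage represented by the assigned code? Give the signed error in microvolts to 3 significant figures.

−24.0 µV

V_FS = 2.12 V. LSB = 2.12 V / 2^14 ≈ 129.4 µV.
Position in LSBs: (1.0954301 − (0)) × 16384/2.12 = 8465.8145; rounding gives k = 8466.
V_code = 0 + (8466/16384) × 2.12 = 1.0954541016 V.
e = 1.0954301 − (1.0954541016) = −24.0 µV.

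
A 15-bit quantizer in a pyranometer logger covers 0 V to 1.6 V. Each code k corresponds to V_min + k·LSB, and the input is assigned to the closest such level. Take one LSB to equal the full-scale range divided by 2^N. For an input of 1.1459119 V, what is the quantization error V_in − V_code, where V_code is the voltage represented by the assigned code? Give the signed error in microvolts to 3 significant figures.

Span = 1.6 V. LSB = 1.6 V / 2^15 ≈ 48.83 µV.
Position in LSBs: (1.1459119 − (0)) × 32768/1.6 = 23468.2757; rounding gives k = 23468.
Reconstructed level: 0 + 23468 × 1.6/32768 V = 1.1458984375 V.
e = 1.1459119 − (1.1458984375) = +13.5 µV.

+13.5 µV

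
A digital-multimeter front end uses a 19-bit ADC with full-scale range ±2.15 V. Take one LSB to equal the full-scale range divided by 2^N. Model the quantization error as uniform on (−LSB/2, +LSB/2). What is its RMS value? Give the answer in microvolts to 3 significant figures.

Span: 2.15 V − (-2.15 V) = 4.3 V.
One LSB is 4.3 V / 524288 = 8.2016 µV.
For a uniform distribution on [−LSB/2, +LSB/2], V_rms = LSB/√12 = 8.2016 µV/3.4641 = 2.37 µV.

2.37 µV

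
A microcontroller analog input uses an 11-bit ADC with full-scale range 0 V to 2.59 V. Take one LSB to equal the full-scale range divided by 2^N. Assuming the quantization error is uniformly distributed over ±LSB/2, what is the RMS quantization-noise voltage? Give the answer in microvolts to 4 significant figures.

V_FS = 2.59 V.
LSB = 2.59 V / 2^11 = 1.26465 mV.
For a uniform distribution on [−LSB/2, +LSB/2], V_rms = LSB/√12 = 1.26465 mV/3.4641 = 365.1 µV.

365.1 µV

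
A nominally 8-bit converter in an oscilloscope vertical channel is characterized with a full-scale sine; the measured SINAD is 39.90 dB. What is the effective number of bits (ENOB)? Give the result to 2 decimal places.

ENOB = (39.90 − 1.76)/6.02 = 6.3355 bits.

6.34 bits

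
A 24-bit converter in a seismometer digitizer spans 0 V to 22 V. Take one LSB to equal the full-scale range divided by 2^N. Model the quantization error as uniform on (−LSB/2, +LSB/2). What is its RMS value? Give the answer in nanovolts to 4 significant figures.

378.5 nV

Range is 22 V.
LSB = 22 V / 2^24 = 1.31130 µV.
V_rms = LSB/√12 = 1.31130 µV / √12 = 378.5 nV.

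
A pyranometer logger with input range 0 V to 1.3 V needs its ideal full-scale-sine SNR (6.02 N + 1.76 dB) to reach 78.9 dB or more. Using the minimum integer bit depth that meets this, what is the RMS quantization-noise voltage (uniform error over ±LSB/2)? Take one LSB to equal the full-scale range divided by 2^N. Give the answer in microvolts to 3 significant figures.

Full-scale range = 1.3 V.
Solving 6.02 N ≥ 78.9 − 1.76: N ≥ 12.814. Round up → N = 13.
Step size = 1.3/8192 V = 158.69 µV.
σ_q = LSB/√12 = 158.69 µV/3.4641 = 45.8 µV.

45.8 µV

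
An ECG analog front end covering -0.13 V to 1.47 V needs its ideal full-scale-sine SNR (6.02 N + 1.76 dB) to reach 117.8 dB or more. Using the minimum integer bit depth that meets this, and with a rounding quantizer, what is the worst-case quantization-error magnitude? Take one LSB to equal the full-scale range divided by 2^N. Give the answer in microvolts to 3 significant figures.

The full-scale span is 1.47 − (-0.13) = 1.6 V.
6.02 N + 1.76 ≥ 117.8 gives N ≥ 19.276, so the minimum integer is 20.
LSB = 1.6 V / 2^20 = 1.5259 µV.
Max error for round-to-nearest is LSB/2 = 0.763 µV.

0.763 µV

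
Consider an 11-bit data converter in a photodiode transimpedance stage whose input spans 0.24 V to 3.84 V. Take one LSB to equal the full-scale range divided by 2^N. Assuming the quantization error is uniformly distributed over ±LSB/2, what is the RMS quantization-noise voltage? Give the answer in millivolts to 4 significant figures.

Span: 3.84 V − (0.24 V) = 3.6 V.
Step size = 3.6/2048 V = 1.75781 mV.
For a uniform distribution on [−LSB/2, +LSB/2], V_rms = LSB/√12 = 1.75781 mV/3.4641 = 0.5074 mV.

0.5074 mV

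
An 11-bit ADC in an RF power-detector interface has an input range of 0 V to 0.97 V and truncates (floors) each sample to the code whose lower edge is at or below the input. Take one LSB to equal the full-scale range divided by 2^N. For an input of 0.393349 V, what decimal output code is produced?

830

Full-scale range = 0.97 V. LSB = 0.97 V / 2^11 ≈ 473.6 µV.
(V_in − V_min) × 2^11/range = (0.393349 − (0)) × 2048/0.97 = 830.494.
Floor → code = 830.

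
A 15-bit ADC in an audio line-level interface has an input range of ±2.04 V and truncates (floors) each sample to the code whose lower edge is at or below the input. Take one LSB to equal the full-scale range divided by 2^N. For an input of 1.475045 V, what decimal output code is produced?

Span: 2.04 V − (-2.04 V) = 4.08 V. LSB = 4.08 V / 2^15 ≈ 124.5 µV.
code = ⌊(V_in − V_min)/LSB⌋ = ⌊(V_in − V_min) × 2^15 / range⌋
     = ⌊(1.475045 − (-2.04)) × 32768 / 4.08⌋ = ⌊3.515045 × 32768/4.08⌋
     = ⌊28230.636⌋ = 28230.

28230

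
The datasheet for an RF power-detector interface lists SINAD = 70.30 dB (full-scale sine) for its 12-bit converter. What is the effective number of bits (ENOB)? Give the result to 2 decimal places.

(70.30 − 1.76) / 6.02 = 68.54/6.02 = 11.3854 effective bits.

11.39 bits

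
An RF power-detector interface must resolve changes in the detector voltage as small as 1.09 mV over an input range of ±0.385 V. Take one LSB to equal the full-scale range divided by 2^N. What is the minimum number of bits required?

10 bits

Full-scale range = 0.385 V − (-0.385 V) = 0.77 V.
Need 2^N ≥ 0.77 V / 1.09 mV = 706.4 → N_min = 10.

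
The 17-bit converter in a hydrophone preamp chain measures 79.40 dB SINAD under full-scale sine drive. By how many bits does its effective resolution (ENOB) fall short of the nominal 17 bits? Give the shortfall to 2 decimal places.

4.10 bits

Effective bits = (79.40 − 1.76)/6.02 = 12.8970.
Lost resolution: 17 − 12.8970 = 4.1030 bits.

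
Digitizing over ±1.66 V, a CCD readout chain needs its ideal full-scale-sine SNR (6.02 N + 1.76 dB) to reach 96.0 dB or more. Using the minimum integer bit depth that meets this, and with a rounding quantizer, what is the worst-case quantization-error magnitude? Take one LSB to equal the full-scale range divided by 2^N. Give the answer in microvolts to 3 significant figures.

Range = 1.66 − (-1.66) = 3.32 V.
N ≥ (96.0 − 1.76)/6.02 = 15.654 → N_min = 16.
Step size = 3.32/65536 V = 50.659 µV.
Max error for round-to-nearest is LSB/2 = 25.3 µV.

25.3 µV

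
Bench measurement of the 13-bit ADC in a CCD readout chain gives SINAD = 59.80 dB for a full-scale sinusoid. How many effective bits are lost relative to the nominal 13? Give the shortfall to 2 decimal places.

3.36 bits

N_eff = (59.80 − 1.76)/6.02 = 9.6412 bits.
Shortfall = 13 − 9.6412 = 3.3588 bits.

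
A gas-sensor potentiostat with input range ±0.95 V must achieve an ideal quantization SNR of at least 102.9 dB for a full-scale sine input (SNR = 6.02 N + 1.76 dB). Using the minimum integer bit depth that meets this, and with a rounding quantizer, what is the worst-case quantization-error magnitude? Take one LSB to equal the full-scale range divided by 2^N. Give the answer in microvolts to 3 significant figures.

7.25 µV

Span: 0.95 V − (-0.95 V) = 1.9 V.
N ≥ (102.9 − 1.76)/6.02 = 16.801 → N_min = 17.
One LSB is 1.9 V / 131072 = 14.496 µV.
Max error for round-to-nearest is LSB/2 = 7.25 µV.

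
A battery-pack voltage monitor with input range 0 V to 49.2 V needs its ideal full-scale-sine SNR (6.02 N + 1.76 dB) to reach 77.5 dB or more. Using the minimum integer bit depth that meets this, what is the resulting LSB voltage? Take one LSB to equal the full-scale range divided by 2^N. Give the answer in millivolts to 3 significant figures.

V_FS = 49.2 V.
6.02 N + 1.76 ≥ 77.5 gives N ≥ 12.581, so the minimum integer is 13.
LSB = 49.2 V / 2^13 = 6.01 mV.

6.01 mV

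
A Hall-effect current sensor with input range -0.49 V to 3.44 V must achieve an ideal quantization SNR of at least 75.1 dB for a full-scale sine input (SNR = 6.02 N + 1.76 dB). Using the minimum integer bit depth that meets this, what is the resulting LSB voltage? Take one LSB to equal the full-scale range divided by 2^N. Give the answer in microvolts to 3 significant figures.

Range = 3.44 − (-0.49) = 3.93 V.
6.02 N + 1.76 ≥ 75.1 gives N ≥ 12.183, so the minimum integer is 13.
LSB = 3.93 V / 2^13 = 480 µV.

480 µV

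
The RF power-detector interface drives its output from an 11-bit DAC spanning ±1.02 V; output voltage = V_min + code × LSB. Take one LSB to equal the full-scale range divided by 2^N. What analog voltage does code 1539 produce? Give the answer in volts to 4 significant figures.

Full-scale range = 1.02 V − (-1.02 V) = 2.04 V. LSB = 2.04 V / 2^11.
V_out = -1.02 + 1539 × (2.04/2048) V
      = -1.02 V + 1.53299 V = 0.512988 V.

0.5130 V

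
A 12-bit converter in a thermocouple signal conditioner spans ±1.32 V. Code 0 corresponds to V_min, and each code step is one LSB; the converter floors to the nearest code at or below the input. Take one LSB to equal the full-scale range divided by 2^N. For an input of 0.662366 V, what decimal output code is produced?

3075

Range = 1.32 − (-1.32) = 2.64 V. LSB = 2.64 V / 2^12 ≈ 0.6445 mV.
V_in − V_min = 0.662366 − (-1.32) = 1.982366 V.
Divide by LSB: 1.982366 × 4096/2.64 = 3075.6709.
Truncating gives code 3075.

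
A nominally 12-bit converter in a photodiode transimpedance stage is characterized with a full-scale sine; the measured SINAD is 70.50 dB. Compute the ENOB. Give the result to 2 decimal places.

ENOB = (SINAD − 1.76) / 6.02 = (70.50 − 1.76) / 6.02 = 68.74 / 6.02 = 11.4186.

11.42 bits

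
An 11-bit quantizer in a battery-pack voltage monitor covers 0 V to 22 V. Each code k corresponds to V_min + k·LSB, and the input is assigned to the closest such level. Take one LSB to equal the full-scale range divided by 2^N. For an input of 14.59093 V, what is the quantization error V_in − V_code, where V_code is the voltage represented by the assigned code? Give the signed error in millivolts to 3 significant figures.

+3.04 mV

Full-scale range = 22 V. LSB = 22 V / 2^11 ≈ 10.74 mV.
(V_in − V_min)/LSB = (14.59093 − (0)) × 2048/22 = 1358.2829 → nearest code k = 1358.
Reconstructed level: 0 + 1358 × 22/2048 V = 14.58789063 V.
Error = V_in − V_code = 14.59093 − (14.58789063) = +3.04 mV.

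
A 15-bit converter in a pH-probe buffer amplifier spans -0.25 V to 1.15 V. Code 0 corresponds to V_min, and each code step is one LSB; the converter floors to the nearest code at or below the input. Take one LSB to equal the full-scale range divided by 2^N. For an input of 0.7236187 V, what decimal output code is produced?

22788

Range = 1.15 − (-0.25) = 1.4 V. LSB = 1.4 V / 2^15 ≈ 42.72 µV.
V_in − V_min = 0.7236187 − (-0.25) = 0.9736187 V.
Divide by LSB: 0.9736187 × 32768/1.4 = 22788.2411.
Truncating gives code 22788.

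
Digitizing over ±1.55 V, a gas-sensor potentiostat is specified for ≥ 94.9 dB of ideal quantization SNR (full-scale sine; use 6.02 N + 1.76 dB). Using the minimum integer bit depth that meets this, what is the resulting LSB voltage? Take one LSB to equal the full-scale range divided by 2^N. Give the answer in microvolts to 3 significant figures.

47.3 µV

Span: 1.55 V − (-1.55 V) = 3.1 V.
Solving 6.02 N ≥ 94.9 − 1.76: N ≥ 15.472. Round up → N = 16.
Step size = 3.1/65536 V = 47.3 µV.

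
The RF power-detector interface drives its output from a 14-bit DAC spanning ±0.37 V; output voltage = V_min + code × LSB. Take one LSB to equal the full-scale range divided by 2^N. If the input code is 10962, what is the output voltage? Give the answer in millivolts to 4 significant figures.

125.1 mV

Full-scale range = 0.37 V − (-0.37 V) = 0.74 V. LSB = 0.74 V / 2^14.
Output = V_min + (10962/16384) × range = -0.37 + 0.669067 × 0.74 V
      = -0.37 + 0.495110 = 0.125110 V.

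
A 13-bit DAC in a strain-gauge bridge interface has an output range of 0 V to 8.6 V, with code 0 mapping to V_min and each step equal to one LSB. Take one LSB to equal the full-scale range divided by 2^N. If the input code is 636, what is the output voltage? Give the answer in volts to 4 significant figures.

0.6677 V

V_FS = 8.6 V. LSB = 8.6 V / 2^13.
V_out = 0 + 636 × (8.6/8192) V
      = 0 + 0.667676 = 0.667676 V.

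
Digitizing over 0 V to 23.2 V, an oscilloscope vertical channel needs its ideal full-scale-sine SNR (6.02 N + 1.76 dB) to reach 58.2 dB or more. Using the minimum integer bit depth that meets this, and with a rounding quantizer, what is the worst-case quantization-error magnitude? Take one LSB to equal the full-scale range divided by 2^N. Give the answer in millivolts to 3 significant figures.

V_FS = 23.2 V.
Required N = ⌈(58.2 − 1.76)/6.02⌉ = ⌈9.375⌉ = 10.
LSB = 23.2 V / 2^10 = 22.656 mV.
|e|_max = LSB/2 = 11.3 mV.

11.3 mV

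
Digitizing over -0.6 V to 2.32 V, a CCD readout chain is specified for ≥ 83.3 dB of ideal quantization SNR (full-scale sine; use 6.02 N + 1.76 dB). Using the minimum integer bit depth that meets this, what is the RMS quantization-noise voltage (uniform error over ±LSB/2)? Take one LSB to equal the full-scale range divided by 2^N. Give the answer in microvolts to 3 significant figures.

51.4 µV

Range = 2.32 − (-0.6) = 2.92 V.
Solving 6.02 N ≥ 83.3 − 1.76: N ≥ 13.545. Round up → N = 14.
One LSB is 2.92 V / 16384 = 178.22 µV.
σ_q = LSB/√12 = 178.22 µV/3.4641 = 51.4 µV.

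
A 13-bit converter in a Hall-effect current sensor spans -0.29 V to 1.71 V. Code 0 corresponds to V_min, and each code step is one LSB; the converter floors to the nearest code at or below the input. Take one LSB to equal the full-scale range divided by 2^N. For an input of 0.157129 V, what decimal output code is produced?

1831

Range = 1.71 − (-0.29) = 2 V. LSB = 2 V / 2^13 ≈ 244.1 µV.
(V_in − V_min) × 2^13/range = (0.157129 − (-0.29)) × 8192/2 = 1831.440.
Floor → code = 1831.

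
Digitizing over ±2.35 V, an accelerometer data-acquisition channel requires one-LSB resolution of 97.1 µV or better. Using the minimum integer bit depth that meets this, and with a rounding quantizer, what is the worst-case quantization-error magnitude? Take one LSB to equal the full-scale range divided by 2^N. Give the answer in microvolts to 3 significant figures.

Range = 2.35 − (-2.35) = 4.7 V.
Required number of levels: 4.7/97.1 µV = 48404; smallest N with 2^N ≥ that is 16.
Step size = 4.7/65536 V = 71.716 µV.
Half an LSB is 35.9 µV.

35.9 µV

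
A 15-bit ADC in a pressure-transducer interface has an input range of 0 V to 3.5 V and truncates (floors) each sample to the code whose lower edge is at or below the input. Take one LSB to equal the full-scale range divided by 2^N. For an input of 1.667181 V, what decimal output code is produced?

15608

V_FS = 3.5 V. LSB = 3.5 V / 2^15 ≈ 106.8 µV.
V_in − V_min = 1.667181 − (0) = 1.667181 V.
Divide by LSB: 1.667181 × 32768/3.5 = 15608.6249.
Truncating gives code 15608.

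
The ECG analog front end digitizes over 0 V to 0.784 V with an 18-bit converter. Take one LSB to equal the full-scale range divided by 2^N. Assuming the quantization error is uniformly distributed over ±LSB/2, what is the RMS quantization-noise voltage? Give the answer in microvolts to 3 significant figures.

0.863 µV

Range is 0.784 V.
One LSB is 0.784 V / 262144 = 2.9907 µV.
V_rms = LSB/√12 = 2.9907 µV / √12 = 0.863 µV.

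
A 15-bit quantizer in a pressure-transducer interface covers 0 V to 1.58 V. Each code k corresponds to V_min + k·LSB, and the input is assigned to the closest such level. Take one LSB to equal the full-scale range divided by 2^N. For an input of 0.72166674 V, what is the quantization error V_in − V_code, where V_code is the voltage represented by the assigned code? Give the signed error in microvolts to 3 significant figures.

−8.68 µV

V_FS = 1.58 V. LSB = 1.58 V / 2^15 ≈ 48.22 µV.
Position in LSBs: (0.72166674 − (0)) × 32768/1.58 = 14966.8201; rounding gives k = 14967.
V_code = 0 + (14967/32768) × 1.58 = 0.72167541504 V.
Error = V_in − V_code = 0.72166674 − (0.72167541504) = −8.68 µV.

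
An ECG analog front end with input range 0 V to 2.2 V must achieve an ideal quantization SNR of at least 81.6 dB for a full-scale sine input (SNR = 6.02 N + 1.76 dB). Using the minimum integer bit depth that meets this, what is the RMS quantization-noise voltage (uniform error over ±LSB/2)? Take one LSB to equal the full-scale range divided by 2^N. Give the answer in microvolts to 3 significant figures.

Full-scale range = 2.2 V.
N ≥ (81.6 − 1.76)/6.02 = 13.262 → N_min = 14.
Step size = 2.2/16384 V = 134.28 µV.
V_rms = LSB/√12 = 38.8 µV.

38.8 µV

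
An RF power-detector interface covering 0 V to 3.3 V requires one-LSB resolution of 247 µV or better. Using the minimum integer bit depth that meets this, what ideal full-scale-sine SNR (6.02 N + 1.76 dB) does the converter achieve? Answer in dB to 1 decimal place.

Span = 3.3 V.
Need 2^N ≥ 3.3 V / 247 µV = 13360 → N_min = 14.
SNR = 6.02 × 14 + 1.76 = 86.04 dB.

86.0 dB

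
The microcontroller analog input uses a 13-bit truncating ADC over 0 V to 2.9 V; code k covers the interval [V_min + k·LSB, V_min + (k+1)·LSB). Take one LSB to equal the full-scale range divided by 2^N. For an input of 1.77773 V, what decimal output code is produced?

Range is 2.9 V. LSB = 2.9 V / 2^13 ≈ 354.0 µV.
V_in − V_min = 1.77773 − (0) = 1.77773 V.
Divide by LSB: 1.77773 × 8192/2.9 = 5021.7807.
Truncating gives code 5021.

5021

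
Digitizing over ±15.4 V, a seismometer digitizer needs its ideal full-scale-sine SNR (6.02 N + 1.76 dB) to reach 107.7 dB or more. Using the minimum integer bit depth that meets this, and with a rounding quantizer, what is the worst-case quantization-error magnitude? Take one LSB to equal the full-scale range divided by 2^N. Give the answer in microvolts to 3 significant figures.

58.7 µV

The full-scale span is 15.4 − (-15.4) = 30.8 V.
N ≥ (107.7 − 1.76)/6.02 = 17.598 → N_min = 18.
LSB = 30.8 V / 2^18 = 117.49 µV.
Half an LSB is 58.7 µV.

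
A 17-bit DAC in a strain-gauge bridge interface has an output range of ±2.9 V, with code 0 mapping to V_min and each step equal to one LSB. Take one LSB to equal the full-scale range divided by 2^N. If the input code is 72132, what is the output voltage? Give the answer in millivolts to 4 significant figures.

291.9 mV

The full-scale span is 2.9 − (-2.9) = 5.8 V. LSB = 5.8 V / 2^17.
V_out = -2.9 + 72132 × (5.8/131072) V
      = -2.9 V + 3.19188 V = 0.291876 V.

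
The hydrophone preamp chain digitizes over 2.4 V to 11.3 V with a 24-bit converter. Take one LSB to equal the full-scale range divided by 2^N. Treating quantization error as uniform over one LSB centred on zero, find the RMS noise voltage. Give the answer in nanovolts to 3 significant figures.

Span: 11.3 V − (2.4 V) = 8.9 V.
One LSB is 8.9 V / 16777216 = 0.53048 µV.
V_rms = LSB/√12 = 0.53048 µV / √12 = 153 nV.

153 nV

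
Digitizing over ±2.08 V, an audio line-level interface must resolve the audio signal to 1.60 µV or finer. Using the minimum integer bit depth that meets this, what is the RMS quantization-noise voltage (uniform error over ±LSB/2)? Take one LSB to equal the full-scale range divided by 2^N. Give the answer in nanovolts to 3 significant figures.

286 nV

Full-scale range = 2.08 V − (-2.08 V) = 4.16 V.
Need 2^N ≥ 4.16 V / 1.60 µV = 2.600e6 → N_min = 22.
Step size = 4.16/4194304 V = 0.99182 µV.
V_rms = LSB/√12 = 286 nV.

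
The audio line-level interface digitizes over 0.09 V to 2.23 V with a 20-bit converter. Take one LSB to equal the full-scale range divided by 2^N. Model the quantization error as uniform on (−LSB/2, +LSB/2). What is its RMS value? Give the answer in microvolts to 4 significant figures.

0.5891 µV

Full-scale range = 2.23 V − (0.09 V) = 2.14 V.
One LSB is 2.14 V / 1048576 = 2.04086 µV.
σ_q = LSB/√12 = 2.04086 µV/3.4641 = 0.5891 µV.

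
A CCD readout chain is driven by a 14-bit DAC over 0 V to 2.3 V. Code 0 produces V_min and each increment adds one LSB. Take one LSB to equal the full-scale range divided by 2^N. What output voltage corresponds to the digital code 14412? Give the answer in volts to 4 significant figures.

2.023 V

Full-scale range = 2.3 V. LSB = 2.3 V / 2^14.
V_out = 0 + 14412 × (2.3/16384) V
      = 0 + 2.02317 = 2.02317 V.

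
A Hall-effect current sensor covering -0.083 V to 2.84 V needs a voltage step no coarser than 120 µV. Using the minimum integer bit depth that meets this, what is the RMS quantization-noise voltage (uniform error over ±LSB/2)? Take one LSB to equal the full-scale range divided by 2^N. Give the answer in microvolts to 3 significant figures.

Full-scale range = 2.84 V − (-0.083 V) = 2.923 V.
Need 2^N ≥ 2.923 V / 120 µV = 24360 → N_min = 15.
Step size = 2.923/32768 V = 89.203 µV.
RMS noise = LSB/√12 = 25.8 µV.

25.8 µV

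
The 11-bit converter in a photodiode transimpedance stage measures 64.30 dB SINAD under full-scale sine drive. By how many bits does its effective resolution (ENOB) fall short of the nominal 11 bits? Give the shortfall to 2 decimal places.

ENOB = (SINAD − 1.76)/6.02 = (64.30 − 1.76)/6.02 = 10.3887 bits.
11 − 10.3887 = 0.61 bits below nominal.

0.61 bits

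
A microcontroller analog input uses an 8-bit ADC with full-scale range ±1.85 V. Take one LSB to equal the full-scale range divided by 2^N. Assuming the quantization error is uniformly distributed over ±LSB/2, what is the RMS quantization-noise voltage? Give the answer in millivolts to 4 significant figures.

Span: 1.85 V − (-1.85 V) = 3.7 V.
LSB = 3.7 V ÷ 2^8 = 3.7/256 V = 14.4531 mV.
σ_q = LSB/√12 = 14.4531 mV/3.4641 = 4.172 mV.

4.172 mV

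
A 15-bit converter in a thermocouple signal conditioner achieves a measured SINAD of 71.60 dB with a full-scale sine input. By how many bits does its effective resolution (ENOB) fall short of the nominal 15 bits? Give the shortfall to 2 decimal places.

N_eff = (71.60 − 1.76)/6.02 = 11.6013 bits.
Shortfall = 15 − 11.6013 = 3.3987 bits.

3.40 bits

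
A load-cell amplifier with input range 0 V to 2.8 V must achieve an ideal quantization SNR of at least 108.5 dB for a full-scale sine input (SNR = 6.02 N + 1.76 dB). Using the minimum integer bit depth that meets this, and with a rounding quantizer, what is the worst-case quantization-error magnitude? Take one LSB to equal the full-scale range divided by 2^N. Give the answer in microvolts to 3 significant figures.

5.34 µV

Span = 2.8 V.
Solving 6.02 N ≥ 108.5 − 1.76: N ≥ 17.731. Round up → N = 18.
LSB = 2.8 V / 2^18 = 10.681 µV.
|e|_max = LSB/2 = 5.34 µV.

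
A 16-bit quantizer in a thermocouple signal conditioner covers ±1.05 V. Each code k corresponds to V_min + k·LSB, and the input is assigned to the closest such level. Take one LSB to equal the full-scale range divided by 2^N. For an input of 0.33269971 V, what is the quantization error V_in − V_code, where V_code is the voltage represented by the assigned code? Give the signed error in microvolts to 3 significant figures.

−7.50 µV

The full-scale span is 1.05 − (-1.05) = 2.1 V. LSB = 2.1 V / 2^16 ≈ 32.04 µV.
(0.33269971 − (-1.05)) / LSB = 1.38269971 × 65536/2.1 = 43150.7658. Nearest integer: k = 43151.
V_code = V_min + k × range/2^16 = -1.05 + 43151 × 2.1/65536 = 0.33270721436 V.
e = 0.33269971 − (0.33270721436) = −7.50 µV.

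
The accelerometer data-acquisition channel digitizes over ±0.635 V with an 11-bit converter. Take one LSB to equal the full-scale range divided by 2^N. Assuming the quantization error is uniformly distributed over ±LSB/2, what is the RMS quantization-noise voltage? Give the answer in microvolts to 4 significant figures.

179.0 µV

Full-scale range = 0.635 V − (-0.635 V) = 1.27 V.
LSB = 1.27 V / 2^11 = 0.620117 mV.
σ_q = LSB/√12 = 0.620117 mV/3.4641 = 179.0 µV.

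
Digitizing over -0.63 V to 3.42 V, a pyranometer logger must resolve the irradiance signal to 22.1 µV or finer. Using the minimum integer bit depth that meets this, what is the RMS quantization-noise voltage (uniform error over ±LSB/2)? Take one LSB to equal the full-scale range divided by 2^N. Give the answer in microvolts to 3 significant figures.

Full-scale range = 3.42 V − (-0.63 V) = 4.05 V.
Levels needed ≥ 4.05/22.1 µV = 183300. 2^18 = 262144 suffices, so N_min = 18.
Step size = 4.05/262144 V = 15.450 µV.
σ_q = LSB/√12 = 15.450 µV/3.4641 = 4.46 µV.

4.46 µV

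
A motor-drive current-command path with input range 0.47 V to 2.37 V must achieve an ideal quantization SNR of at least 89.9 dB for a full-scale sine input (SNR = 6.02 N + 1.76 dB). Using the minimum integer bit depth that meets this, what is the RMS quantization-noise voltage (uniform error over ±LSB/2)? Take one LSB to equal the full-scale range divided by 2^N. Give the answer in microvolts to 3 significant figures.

The full-scale span is 2.37 − (0.47) = 1.9 V.
Required N = ⌈(89.9 − 1.76)/6.02⌉ = ⌈14.641⌉ = 15.
One LSB is 1.9 V / 32768 = 57.983 µV.
V_rms = LSB/√12 = 16.7 µV.

16.7 µV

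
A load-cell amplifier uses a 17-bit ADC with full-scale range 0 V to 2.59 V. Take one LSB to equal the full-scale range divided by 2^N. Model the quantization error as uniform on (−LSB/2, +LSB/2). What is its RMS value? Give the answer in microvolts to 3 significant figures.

5.70 µV

V_FS = 2.59 V.
LSB = 2.59 V / 2^17 = 19.760 µV.
V_rms = LSB/√12 = 19.760 µV / √12 = 5.70 µV.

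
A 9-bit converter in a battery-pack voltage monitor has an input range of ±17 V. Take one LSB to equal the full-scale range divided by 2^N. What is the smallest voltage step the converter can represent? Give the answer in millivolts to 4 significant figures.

Span: 17 V − (-17 V) = 34 V.
2^9 = 512 levels.
LSB = 34 V / 2^9 = 66.41 mV.

66.41 mV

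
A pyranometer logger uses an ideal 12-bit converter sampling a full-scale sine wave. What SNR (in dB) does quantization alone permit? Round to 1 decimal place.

Ideal quantization SNR: 6.02 × 12 + 1.76 dB = 74.0 dB.

74.0 dB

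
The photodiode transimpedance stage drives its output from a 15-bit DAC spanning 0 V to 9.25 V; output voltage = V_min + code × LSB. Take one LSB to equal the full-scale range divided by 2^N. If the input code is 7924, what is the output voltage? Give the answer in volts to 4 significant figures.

Range is 9.25 V. LSB = 9.25 V / 2^15.
V_out = 0 + 7924 × (9.25/32768) V
      = 0 V + 2.23685 V = 2.23685 V.

2.237 V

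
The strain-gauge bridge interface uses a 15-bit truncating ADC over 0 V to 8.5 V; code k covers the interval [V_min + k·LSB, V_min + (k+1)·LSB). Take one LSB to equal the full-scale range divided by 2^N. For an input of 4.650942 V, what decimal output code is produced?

17929

Range is 8.5 V. LSB = 8.5 V / 2^15 ≈ 259.4 µV.
code = ⌊(V_in − V_min)/LSB⌋ = ⌊(V_in − V_min) × 2^15 / range⌋
     = ⌊(4.650942 − (0)) × 32768 / 8.5⌋ = ⌊4.650942 × 32768/8.5⌋
     = ⌊17929.655⌋ = 17929.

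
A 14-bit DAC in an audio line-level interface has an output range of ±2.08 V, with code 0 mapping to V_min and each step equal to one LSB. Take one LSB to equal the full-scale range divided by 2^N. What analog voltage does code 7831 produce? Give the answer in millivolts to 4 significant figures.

Span: 2.08 V − (-2.08 V) = 4.16 V. LSB = 4.16 V / 2^14.
V_out = V_min + code × LSB = -2.08 V + 7831 × 4.16 V / 16384
      = -2.08 + 1.98834 = -0.0916602 V.

-91.66 mV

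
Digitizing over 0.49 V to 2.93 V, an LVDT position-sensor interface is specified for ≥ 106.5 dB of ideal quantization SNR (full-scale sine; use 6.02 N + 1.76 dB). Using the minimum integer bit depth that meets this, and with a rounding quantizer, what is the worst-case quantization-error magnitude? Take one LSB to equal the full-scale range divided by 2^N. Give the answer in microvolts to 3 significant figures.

4.65 µV

Full-scale range = 2.93 V − (0.49 V) = 2.44 V.
Required N = ⌈(106.5 − 1.76)/6.02⌉ = ⌈17.399⌉ = 18.
LSB = 2.44 V ÷ 2^18 = 2.44/262144 V = 9.3079 µV.
|e|_max = LSB/2 = 4.65 µV.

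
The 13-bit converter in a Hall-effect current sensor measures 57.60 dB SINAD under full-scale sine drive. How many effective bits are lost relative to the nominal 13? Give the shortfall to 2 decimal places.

3.72 bits

N_eff = (57.60 − 1.76)/6.02 = 9.2757 bits.
Shortfall = 13 − 9.2757 = 3.7243 bits.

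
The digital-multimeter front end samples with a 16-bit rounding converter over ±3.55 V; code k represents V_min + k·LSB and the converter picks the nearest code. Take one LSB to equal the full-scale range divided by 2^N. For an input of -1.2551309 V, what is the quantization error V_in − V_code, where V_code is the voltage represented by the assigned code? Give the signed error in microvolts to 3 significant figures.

Full-scale range = 3.55 V − (-3.55 V) = 7.1 V. LSB = 7.1 V / 2^16 ≈ 108.3 µV.
Position in LSBs: (-1.2551309 − (-3.55)) × 65536/7.1 = 21182.6115; rounding gives k = 21183.
V_code = V_min + k × range/2^16 = -3.55 + 21183 × 7.1/65536 = -1.2550888062 V.
e = -1.2551309 − (-1.2550888062) = −42.1 µV.

−42.1 µV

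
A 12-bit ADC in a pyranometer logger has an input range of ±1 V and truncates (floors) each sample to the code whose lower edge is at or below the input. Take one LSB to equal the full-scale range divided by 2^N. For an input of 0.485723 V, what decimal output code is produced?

3042

Full-scale range = 1 V − (-1 V) = 2 V. LSB = 2 V / 2^12 ≈ 488.3 µV.
V_in − V_min = 0.485723 − (-1) = 1.485723 V.
Divide by LSB: 1.485723 × 4096/2 = 3042.7607.
Truncating gives code 3042.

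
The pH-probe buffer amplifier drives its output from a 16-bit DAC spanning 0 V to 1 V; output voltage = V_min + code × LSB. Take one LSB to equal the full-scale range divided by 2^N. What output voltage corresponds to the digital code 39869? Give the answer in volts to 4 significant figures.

0.6084 V

Full-scale range = 1 V. LSB = 1 V / 2^16.
V_out = 0 + 39869 × (1/65536) V
      = 0 V + 0.608353 V = 0.608353 V.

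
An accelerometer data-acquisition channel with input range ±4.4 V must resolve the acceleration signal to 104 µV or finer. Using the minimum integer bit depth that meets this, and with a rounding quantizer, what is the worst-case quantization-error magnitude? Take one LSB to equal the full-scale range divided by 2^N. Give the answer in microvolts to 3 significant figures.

33.6 µV

The full-scale span is 4.4 − (-4.4) = 8.8 V.
Need 2^N ≥ 8.8 V / 104 µV = 84620 → N_min = 17.
One LSB is 8.8 V / 131072 = 67.139 µV.
Max error for round-to-nearest is LSB/2 = 33.6 µV.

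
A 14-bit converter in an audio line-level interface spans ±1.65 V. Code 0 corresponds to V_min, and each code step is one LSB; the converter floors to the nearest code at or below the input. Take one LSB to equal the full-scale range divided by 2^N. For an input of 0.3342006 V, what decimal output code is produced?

Span: 1.65 V − (-1.65 V) = 3.3 V. LSB = 3.3 V / 2^14 ≈ 201.4 µV.
code = ⌊(V_in − V_min)/LSB⌋ = ⌊(V_in − V_min) × 2^14 / range⌋
     = ⌊(0.3342006 − (-1.65)) × 16384 / 3.3⌋ = ⌊1.9842006 × 16384/3.3⌋
     = ⌊9851.255⌋ = 9851.

9851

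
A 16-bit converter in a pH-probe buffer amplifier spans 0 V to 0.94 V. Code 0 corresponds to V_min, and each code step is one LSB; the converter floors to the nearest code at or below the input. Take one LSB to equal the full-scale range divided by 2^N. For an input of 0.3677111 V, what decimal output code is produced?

V_FS = 0.94 V. LSB = 0.94 V / 2^16 ≈ 14.34 µV.
V_in − V_min = 0.3677111 − (0) = 0.3677111 V.
Divide by LSB: 0.3677111 × 65536/0.94 = 25636.5049.
Truncating gives code 25636.

25636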